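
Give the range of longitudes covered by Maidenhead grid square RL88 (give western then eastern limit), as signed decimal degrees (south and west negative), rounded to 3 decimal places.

Field R=17, L=11: +17·20° lon, +11·10° lat → SW at lon 160°, lat 20°.
Square 8, 8: +8·2° lon, +8·1° lat → SW at lon 176°, lat 28°.
Cell spans 2° lon × 1° lat.
west 176.000, east 178.000.

176.000, 178.000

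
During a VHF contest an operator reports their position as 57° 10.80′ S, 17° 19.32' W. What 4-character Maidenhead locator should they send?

Offset from 180°W / 90°S: lon 162.68°, lat 32.82°.
Field: lon ⌊162.68/20⌋ = 8 → I; lat ⌊32.82/10⌋ = 3 → D.
Square: lon ⌊2.68/2⌋ = 1; lat ⌊2.82/1⌋ = 2.

ID12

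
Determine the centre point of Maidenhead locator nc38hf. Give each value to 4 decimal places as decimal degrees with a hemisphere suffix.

61.7708° S, 86.6250° E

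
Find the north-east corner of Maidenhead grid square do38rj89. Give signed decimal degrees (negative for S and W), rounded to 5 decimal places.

58.41667, -112.50833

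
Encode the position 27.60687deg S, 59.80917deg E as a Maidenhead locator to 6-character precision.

LG92vj

Shift to the Maidenhead origin (180°W, 90°S): lon 239.8092, lat 62.3931.
Field: lon ⌊239.8092/20⌋ = 11 → L; lat ⌊62.3931/10⌋ = 6 → G.
Square: lon ⌊19.8092/2⌋ = 9; lat ⌊2.3931/1⌋ = 2.
Subsquare: lon ⌊1.8092/0.0833333⌋ = 21 → v; lat ⌊0.3931/0.0416667⌋ = 9 → j.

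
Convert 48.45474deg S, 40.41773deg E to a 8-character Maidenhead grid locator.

LE01fn00

Shift to the Maidenhead origin (180°W, 90°S): lon 220.41773, lat 41.54526.
Field: 220.41773/20 → 11 → L, 41.54526/10 → 4 → E; chars LE.
Square: 0.41773/2 → 0, 1.54526/1 → 1; chars 01.
Subsquare: 0.41773/0.0833333 → 5 → f, 0.54526/0.0416667 → 13 → n; chars fn.
Extended square: 0.00106/0.00833333 → 0, 0.00359/0.00416667 → 0; chars 00.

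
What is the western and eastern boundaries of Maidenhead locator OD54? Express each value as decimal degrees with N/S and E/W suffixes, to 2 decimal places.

Field O=14, D=3: +14·20° lon, +3·10° lat → SW at lon 100°, lat -60°.
Square 5, 4: +5·2° lon, +4·1° lat → SW at lon 110°, lat -56°.
Cell spans 2° lon × 1° lat.
west 110.00° E, east 112.00° E.

110.00° E, 112.00° E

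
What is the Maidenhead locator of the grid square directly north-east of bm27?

BM38

Longitude square 2; +1 → 3.
Latitude square 7; +1 → 8.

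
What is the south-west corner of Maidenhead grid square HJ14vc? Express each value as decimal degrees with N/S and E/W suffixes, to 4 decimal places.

4.0833° N, 36.2500° W

Field H=7, J=9: +7·20° lon, +9·10° lat → SW at lon -40°, lat 0°.
Square 1, 4: +1·2° lon, +4·1° lat → SW at lon -38°, lat 4°.
Subsquare v=21, c=2: +21·0.0833333° lon, +2·0.0416667° lat → SW at lon -36.25°, lat 4.08333°.
latitude 4.0833° N, longitude 36.2500° W.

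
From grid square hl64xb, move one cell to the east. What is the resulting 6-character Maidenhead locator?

Longitude subsquare x = 23; +1 → 24, wraps to 0 = a, carry into square.
Longitude square 6; +1 → 7.
The latitude characters are unchanged.

HL74ab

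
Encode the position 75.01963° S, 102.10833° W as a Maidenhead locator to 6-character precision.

DB84wx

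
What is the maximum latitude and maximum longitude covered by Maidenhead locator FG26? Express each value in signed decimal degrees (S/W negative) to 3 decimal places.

-23.000, -74.000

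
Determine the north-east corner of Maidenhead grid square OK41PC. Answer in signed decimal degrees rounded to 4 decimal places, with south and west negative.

11.1250, 109.3333

Field O=14, K=10: +14·20° lon, +10·10° lat → SW at lon 100°, lat 10°.
Square 4, 1: +4·2° lon, +1·1° lat → SW at lon 108°, lat 11°.
Subsquare p=15, c=2: +15·0.0833333° lon, +2·0.0416667° lat → SW at lon 109.25°, lat 11.0833°.
Cell spans 0.0833333° lon × 0.0416667° lat. NE corner is SW corner plus one full cell.
latitude 11.1250, longitude 109.3333.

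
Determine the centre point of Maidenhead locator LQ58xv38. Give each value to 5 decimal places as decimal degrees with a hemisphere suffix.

78.91042° N, 51.94583° E

Field L=11, Q=16: +11·20° lon, +16·10° lat → SW at lon 40°, lat 70°.
Square 5, 8: +5·2° lon, +8·1° lat → SW at lon 50°, lat 78°.
Subsquare x=23, v=21: +23·0.0833333° lon, +21·0.0416667° lat → SW at lon 51.9167°, lat 78.875°.
Extended square 3, 8: +3·0.00833333° lon, +8·0.00416667° lat → SW at lon 51.9417°, lat 78.9083°.
Cell spans 0.00833333° lon × 0.00416667° lat. Centre is SW corner plus half of each.
latitude 78.91042° N, longitude 51.94583° E.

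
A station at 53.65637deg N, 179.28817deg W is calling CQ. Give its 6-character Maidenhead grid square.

AO03ip

Add 180° to longitude and 90° to latitude: 0.7118, 143.6564.
Field: 0.7118/20 → 0 → A, 143.6564/10 → 14 → O; chars AO.
Square: 0.7118/2 → 0, 3.6564/1 → 3; chars 03.
Subsquare: 0.7118/0.0833333 → 8 → i, 0.6564/0.0416667 → 15 → p; chars ip.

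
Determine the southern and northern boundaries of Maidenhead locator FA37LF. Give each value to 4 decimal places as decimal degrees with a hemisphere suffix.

Field F=5, A=0: +5·20° lon, +0·10° lat → SW at lon -80°, lat -90°.
Square 3, 7: +3·2° lon, +7·1° lat → SW at lon -74°, lat -83°.
Subsquare l=11, f=5: +11·0.0833333° lon, +5·0.0416667° lat → SW at lon -73.0833°, lat -82.7917°.
Cell spans 0.0833333° lon × 0.0416667° lat.
south 82.7917° S, north 82.7500° S.

82.7917° S, 82.7500° S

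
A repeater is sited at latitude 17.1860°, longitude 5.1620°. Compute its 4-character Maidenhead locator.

Add 180° to longitude and 90° to latitude: 185.16, 107.19.
Field: 185.16/20 → 9 → J, 107.19/10 → 10 → K; chars JK.
Square: 5.16/2 → 2, 7.19/1 → 7; chars 27.

JK27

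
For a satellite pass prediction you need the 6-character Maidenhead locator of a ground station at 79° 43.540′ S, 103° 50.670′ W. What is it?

DB80bg

Add 180° to longitude and 90° to latitude: 76.1555, 10.2743.
Field: lon ⌊76.1555/20⌋ = 3 → D; lat ⌊10.2743/10⌋ = 1 → B.
Square: lon ⌊16.1555/2⌋ = 8; lat ⌊0.2743/1⌋ = 0.
Subsquare: lon ⌊0.1555/0.0833333⌋ = 1 → b; lat ⌊0.2743/0.0416667⌋ = 6 → g.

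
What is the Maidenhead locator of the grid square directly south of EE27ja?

Latitude subsquare a = 0; −1 → -1, wraps to 23 = x, carry into square.
Latitude square 7; −1 → 6.
The longitude characters are unchanged.

EE26jx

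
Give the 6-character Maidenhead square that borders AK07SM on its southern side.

AK07sl

Latitude subsquare m = 12; −1 → 11 = l.
The longitude characters are unchanged.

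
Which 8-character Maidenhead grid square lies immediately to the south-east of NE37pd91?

Longitude extended square 9; +1 → 10, wraps to 0, carry into subsquare.
Longitude subsquare p = 15; +1 → 16 = q.
Latitude extended square 1; −1 → 0.

NE37qd00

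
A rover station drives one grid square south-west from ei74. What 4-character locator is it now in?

EI63

Longitude square 7; −1 → 6.
Latitude square 4; −1 → 3.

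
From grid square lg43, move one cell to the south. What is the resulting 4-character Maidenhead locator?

LG42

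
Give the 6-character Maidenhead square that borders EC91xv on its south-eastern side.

FC01au

Longitude subsquare x = 23; +1 → 24, wraps to 0 = a, carry into square.
Longitude square 9; +1 → 10, wraps to 0, carry into field.
Longitude field E = 4; +1 → 5 = F.
Latitude subsquare v = 21; −1 → 20 = u.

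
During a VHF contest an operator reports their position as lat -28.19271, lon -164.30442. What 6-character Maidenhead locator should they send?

Add 180° to longitude and 90° to latitude: 15.6956, 61.8073.
Field: 15.6956/20 → 0 → A, 61.8073/10 → 6 → G; chars AG.
Square: 15.6956/2 → 7, 1.8073/1 → 1; chars 71.
Subsquare: 1.6956/0.0833333 → 20 → u, 0.8073/0.0416667 → 19 → t; chars ut.

AG71ut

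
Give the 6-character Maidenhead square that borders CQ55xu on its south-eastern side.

Longitude subsquare x = 23; +1 → 24, wraps to 0 = a, carry into square.
Longitude square 5; +1 → 6.
Latitude subsquare u = 20; −1 → 19 = t.

CQ65at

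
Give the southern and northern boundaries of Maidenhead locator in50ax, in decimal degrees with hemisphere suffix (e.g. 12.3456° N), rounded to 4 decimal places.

Field I=8, N=13: +8·20° lon, +13·10° lat → SW at lon -20°, lat 40°.
Square 5, 0: +5·2° lon, +0·1° lat → SW at lon -10°, lat 40°.
Subsquare a=0, x=23: +0·0.0833333° lon, +23·0.0416667° lat → SW at lon -10°, lat 40.9583°.
Cell spans 0.0833333° lon × 0.0416667° lat.
south 40.9583° N, north 41.0000° N.

40.9583° N, 41.0000° N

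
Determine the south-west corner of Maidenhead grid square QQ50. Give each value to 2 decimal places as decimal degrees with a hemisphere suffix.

70.00° N, 150.00° E

Field Q=16, Q=16: +16·20° lon, +16·10° lat → SW at lon 140°, lat 70°.
Square 5, 0: +5·2° lon, +0·1° lat → SW at lon 150°, lat 70°.
latitude 70.00° N, longitude 150.00° E.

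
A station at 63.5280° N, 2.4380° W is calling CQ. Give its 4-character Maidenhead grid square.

IP83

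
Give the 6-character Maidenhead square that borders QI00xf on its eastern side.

Longitude subsquare x = 23; +1 → 24, wraps to 0 = a, carry into square.
Longitude square 0; +1 → 1.
The latitude characters are unchanged.

QI10af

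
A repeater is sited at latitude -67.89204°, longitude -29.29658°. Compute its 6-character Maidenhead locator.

Offset from 180°W / 90°S: lon 150.7034°, lat 22.1080°.
Field: 150.7034/20 → 7 → H, 22.1080/10 → 2 → C; chars HC.
Square: 10.7034/2 → 5, 2.1080/1 → 2; chars 52.
Subsquare: 0.7034/0.0833333 → 8 → i, 0.1080/0.0416667 → 2 → c; chars ic.

HC52ic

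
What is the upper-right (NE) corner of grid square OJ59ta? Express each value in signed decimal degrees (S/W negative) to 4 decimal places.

Field O=14, J=9: +14·20° lon, +9·10° lat → SW at lon 100°, lat 0°.
Square 5, 9: +5·2° lon, +9·1° lat → SW at lon 110°, lat 9°.
Subsquare t=19, a=0: +19·0.0833333° lon, +0·0.0416667° lat → SW at lon 111.583°, lat 9°.
Cell spans 0.0833333° lon × 0.0416667° lat. NE corner is SW corner plus one full cell.
latitude 9.0417, longitude 111.6667.

9.0417, 111.6667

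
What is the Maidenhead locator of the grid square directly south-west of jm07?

Longitude square 0; −1 → -1, wraps to 9, carry into field.
Longitude field J = 9; −1 → 8 = I.
Latitude square 7; −1 → 6.

IM96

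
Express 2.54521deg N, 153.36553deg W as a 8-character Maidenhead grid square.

Offset from 180°W / 90°S: lon 26.63447°, lat 92.54521°.
Field: 26.63447/20 → 1 → B, 92.54521/10 → 9 → J; chars BJ.
Square: 6.63447/2 → 3, 2.54521/1 → 2; chars 32.
Subsquare: 0.63447/0.0833333 → 7 → h, 0.54521/0.0416667 → 13 → n; chars hn.
Extended square: 0.05114/0.00833333 → 6, 0.00354/0.00416667 → 0; chars 60.

BJ32hn60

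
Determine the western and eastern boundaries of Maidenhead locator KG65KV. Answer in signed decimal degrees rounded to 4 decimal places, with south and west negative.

32.8333, 32.9167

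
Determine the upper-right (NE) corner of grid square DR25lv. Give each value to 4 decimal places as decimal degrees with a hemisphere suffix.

85.9167° N, 115.0000° W

Field D=3, R=17: +3·20° lon, +17·10° lat → SW at lon -120°, lat 80°.
Square 2, 5: +2·2° lon, +5·1° lat → SW at lon -116°, lat 85°.
Subsquare l=11, v=21: +11·0.0833333° lon, +21·0.0416667° lat → SW at lon -115.083°, lat 85.875°.
Cell spans 0.0833333° lon × 0.0416667° lat. NE corner is SW corner plus one full cell.
latitude 85.9167° N, longitude 115.0000° W.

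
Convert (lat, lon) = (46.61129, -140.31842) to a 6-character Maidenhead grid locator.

Add 180° to longitude and 90° to latitude: 39.6816, 136.6113.
Field: lon ⌊39.6816/20⌋ = 1 → B; lat ⌊136.6113/10⌋ = 13 → N.
Square: lon ⌊19.6816/2⌋ = 9; lat ⌊6.6113/1⌋ = 6.
Subsquare: lon ⌊1.6816/0.0833333⌋ = 20 → u; lat ⌊0.6113/0.0416667⌋ = 14 → o.

BN96uo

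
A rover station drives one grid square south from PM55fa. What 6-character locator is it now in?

PM54fx

Latitude subsquare a = 0; −1 → -1, wraps to 23 = x, carry into square.
Latitude square 5; −1 → 4.
The longitude characters are unchanged.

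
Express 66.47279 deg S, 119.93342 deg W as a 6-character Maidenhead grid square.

DC03am

Add 180° to longitude and 90° to latitude: 60.0666, 23.5272.
Field: lon ⌊60.0666/20⌋ = 3 → D; lat ⌊23.5272/10⌋ = 2 → C.
Square: lon ⌊0.0666/2⌋ = 0; lat ⌊3.5272/1⌋ = 3.
Subsquare: lon ⌊0.0666/0.0833333⌋ = 0 → a; lat ⌊0.5272/0.0416667⌋ = 12 → m.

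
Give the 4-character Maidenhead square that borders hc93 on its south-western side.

HC82

Longitude square 9; −1 → 8.
Latitude square 3; −1 → 2.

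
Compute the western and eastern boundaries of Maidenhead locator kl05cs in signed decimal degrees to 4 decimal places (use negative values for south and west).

Field K=10, L=11: +10·20° lon, +11·10° lat → SW at lon 20°, lat 20°.
Square 0, 5: +0·2° lon, +5·1° lat → SW at lon 20°, lat 25°.
Subsquare c=2, s=18: +2·0.0833333° lon, +18·0.0416667° lat → SW at lon 20.1667°, lat 25.75°.
Cell spans 0.0833333° lon × 0.0416667° lat.
west 20.1667, east 20.2500.

20.1667, 20.2500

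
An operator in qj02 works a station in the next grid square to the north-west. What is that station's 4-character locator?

Longitude square 0; −1 → -1, wraps to 9, carry into field.
Longitude field Q = 16; −1 → 15 = P.
Latitude square 2; +1 → 3.

PJ93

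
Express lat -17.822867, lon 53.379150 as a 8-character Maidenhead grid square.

LH62qe52

Shift to the Maidenhead origin (180°W, 90°S): lon 233.37915, lat 72.17713.
Field (20°×10°, letters A–R): 233.37915/20 → 11 → L, 72.17713/10 → 7 → H; chars LH.
Square (2°×1°, digits 0–9): 13.37915/2 → 6, 2.17713/1 → 2; chars 62.
Subsquare (5′×2.5′, letters a–x): 1.37915/0.0833333 → 16 → q, 0.17713/0.0416667 → 4 → e; chars qe.
Extended square (30″×15″, digits 0–9): 0.04582/0.00833333 → 5, 0.01047/0.00416667 → 2; chars 52.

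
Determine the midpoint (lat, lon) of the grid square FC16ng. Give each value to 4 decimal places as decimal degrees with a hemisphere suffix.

Field F=5, C=2: +5·20° lon, +2·10° lat → SW at lon -80°, lat -70°.
Square 1, 6: +1·2° lon, +6·1° lat → SW at lon -78°, lat -64°.
Subsquare n=13, g=6: +13·0.0833333° lon, +6·0.0416667° lat → SW at lon -76.9167°, lat -63.75°.
Cell spans 0.0833333° lon × 0.0416667° lat. Centre is SW corner plus half of each.
latitude 63.7292° S, longitude 76.8750° W.

63.7292° S, 76.8750° W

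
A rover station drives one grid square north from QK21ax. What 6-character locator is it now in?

QK22aa

Latitude subsquare x = 23; +1 → 24, wraps to 0 = a, carry into square.
Latitude square 1; +1 → 2.
The longitude characters are unchanged.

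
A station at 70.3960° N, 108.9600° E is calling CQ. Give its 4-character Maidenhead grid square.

Add 180° to longitude and 90° to latitude: 288.96, 160.40.
Field: 288.96/20 → 14 → O, 160.40/10 → 16 → Q; chars OQ.
Square: 8.96/2 → 4, 0.40/1 → 0; chars 40.

OQ40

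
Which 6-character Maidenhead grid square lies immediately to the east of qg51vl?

QG51wl

Longitude subsquare v = 21; +1 → 22 = w.
The latitude characters are unchanged.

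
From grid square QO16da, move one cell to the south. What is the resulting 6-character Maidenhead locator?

QO15dx

Latitude subsquare a = 0; −1 → -1, wraps to 23 = x, carry into square.
Latitude square 6; −1 → 5.
The longitude characters are unchanged.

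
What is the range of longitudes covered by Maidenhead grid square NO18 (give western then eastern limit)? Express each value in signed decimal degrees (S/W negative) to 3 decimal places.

Field N=13, O=14: +13·20° lon, +14·10° lat → SW at lon 80°, lat 50°.
Square 1, 8: +1·2° lon, +8·1° lat → SW at lon 82°, lat 58°.
Cell spans 2° lon × 1° lat.
west 82.000, east 84.000.

82.000, 84.000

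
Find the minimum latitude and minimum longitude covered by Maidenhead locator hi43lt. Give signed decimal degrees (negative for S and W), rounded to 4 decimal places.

-6.2083, -31.0833

Field H=7, I=8: +7·20° lon, +8·10° lat → SW at lon -40°, lat -10°.
Square 4, 3: +4·2° lon, +3·1° lat → SW at lon -32°, lat -7°.
Subsquare l=11, t=19: +11·0.0833333° lon, +19·0.0416667° lat → SW at lon -31.0833°, lat -6.20833°.
latitude -6.2083, longitude -31.0833.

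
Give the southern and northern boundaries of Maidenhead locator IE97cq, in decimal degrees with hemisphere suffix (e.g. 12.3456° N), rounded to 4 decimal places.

42.3333° S, 42.2917° S

Field I=8, E=4: +8·20° lon, +4·10° lat → SW at lon -20°, lat -50°.
Square 9, 7: +9·2° lon, +7·1° lat → SW at lon -2°, lat -43°.
Subsquare c=2, q=16: +2·0.0833333° lon, +16·0.0416667° lat → SW at lon -1.83333°, lat -42.3333°.
Cell spans 0.0833333° lon × 0.0416667° lat.
south 42.3333° S, north 42.2917° S.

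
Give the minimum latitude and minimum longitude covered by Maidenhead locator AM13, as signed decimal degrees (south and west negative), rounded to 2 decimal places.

Field A=0, M=12: +0·20° lon, +12·10° lat → SW at lon -180°, lat 30°.
Square 1, 3: +1·2° lon, +3·1° lat → SW at lon -178°, lat 33°.
latitude 33.00, longitude -178.00.

33.00, -178.00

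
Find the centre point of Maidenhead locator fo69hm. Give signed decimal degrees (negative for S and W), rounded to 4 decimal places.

59.5208, -67.3750

Field F=5, O=14: +5·20° lon, +14·10° lat → SW at lon -80°, lat 50°.
Square 6, 9: +6·2° lon, +9·1° lat → SW at lon -68°, lat 59°.
Subsquare h=7, m=12: +7·0.0833333° lon, +12·0.0416667° lat → SW at lon -67.4167°, lat 59.5°.
Cell spans 0.0833333° lon × 0.0416667° lat. Centre is SW corner plus half of each.
latitude 59.5208, longitude -67.3750.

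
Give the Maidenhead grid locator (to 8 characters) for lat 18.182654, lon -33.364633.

HK38he63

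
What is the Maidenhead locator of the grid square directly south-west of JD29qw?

JD29pv

Longitude subsquare q = 16; −1 → 15 = p.
Latitude subsquare w = 22; −1 → 21 = v.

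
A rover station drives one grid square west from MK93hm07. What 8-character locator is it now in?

MK93gm97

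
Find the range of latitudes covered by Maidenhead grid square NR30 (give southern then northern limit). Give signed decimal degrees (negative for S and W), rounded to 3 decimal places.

80.000, 81.000

Field N=13, R=17: +13·20° lon, +17·10° lat → SW at lon 80°, lat 80°.
Square 3, 0: +3·2° lon, +0·1° lat → SW at lon 86°, lat 80°.
Cell spans 2° lon × 1° lat.
south 80.000, north 81.000.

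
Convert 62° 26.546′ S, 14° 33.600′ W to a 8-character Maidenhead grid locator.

IC27rn23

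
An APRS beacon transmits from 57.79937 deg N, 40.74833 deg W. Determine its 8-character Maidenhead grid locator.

GO97pt01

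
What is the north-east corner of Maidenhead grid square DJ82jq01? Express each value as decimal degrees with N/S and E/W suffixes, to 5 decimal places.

Field D=3, J=9: +3·20° lon, +9·10° lat → SW at lon -120°, lat 0°.
Square 8, 2: +8·2° lon, +2·1° lat → SW at lon -104°, lat 2°.
Subsquare j=9, q=16: +9·0.0833333° lon, +16·0.0416667° lat → SW at lon -103.25°, lat 2.66667°.
Extended square 0, 1: +0·0.00833333° lon, +1·0.00416667° lat → SW at lon -103.25°, lat 2.67083°.
Cell spans 0.00833333° lon × 0.00416667° lat. NE corner is SW corner plus one full cell.
latitude 2.67500° N, longitude 103.24167° W.

2.67500° N, 103.24167° W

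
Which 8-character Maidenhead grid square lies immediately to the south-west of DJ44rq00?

Longitude extended square 0; −1 → -1, wraps to 9, carry into subsquare.
Longitude subsquare r = 17; −1 → 16 = q.
Latitude extended square 0; −1 → -1, wraps to 9, carry into subsquare.
Latitude subsquare q = 16; −1 → 15 = p.

DJ44qp99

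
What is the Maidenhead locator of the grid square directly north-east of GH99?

HI00

Longitude square 9; +1 → 10, wraps to 0, carry into field.
Longitude field G = 6; +1 → 7 = H.
Latitude square 9; +1 → 10, wraps to 0, carry into field.
Latitude field H = 7; +1 → 8 = I.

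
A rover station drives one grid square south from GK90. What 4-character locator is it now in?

Latitude square 0; −1 → -1, wraps to 9, carry into field.
Latitude field K = 10; −1 → 9 = J.
The longitude characters are unchanged.

GJ99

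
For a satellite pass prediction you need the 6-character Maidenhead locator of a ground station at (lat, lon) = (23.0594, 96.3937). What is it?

NL83eb

Shift to the Maidenhead origin (180°W, 90°S): lon 276.3937, lat 113.0594.
Field (20°×10°, letters A–R): 276.3937/20 → 13 → N, 113.0594/10 → 11 → L; chars NL.
Square (2°×1°, digits 0–9): 16.3937/2 → 8, 3.0594/1 → 3; chars 83.
Subsquare (5′×2.5′, letters a–x): 0.3937/0.0833333 → 4 → e, 0.0594/0.0416667 → 1 → b; chars eb.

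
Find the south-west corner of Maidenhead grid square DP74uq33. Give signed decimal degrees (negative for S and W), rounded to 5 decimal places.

Field D=3, P=15: +3·20° lon, +15·10° lat → SW at lon -120°, lat 60°.
Square 7, 4: +7·2° lon, +4·1° lat → SW at lon -106°, lat 64°.
Subsquare u=20, q=16: +20·0.0833333° lon, +16·0.0416667° lat → SW at lon -104.333°, lat 64.6667°.
Extended square 3, 3: +3·0.00833333° lon, +3·0.00416667° lat → SW at lon -104.308°, lat 64.6792°.
latitude 64.67917, longitude -104.30833.

64.67917, -104.30833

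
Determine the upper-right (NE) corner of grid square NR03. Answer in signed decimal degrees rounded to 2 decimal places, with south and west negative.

84.00, 82.00

Field N=13, R=17: +13·20° lon, +17·10° lat → SW at lon 80°, lat 80°.
Square 0, 3: +0·2° lon, +3·1° lat → SW at lon 80°, lat 83°.
Cell spans 2° lon × 1° lat. NE corner is SW corner plus one full cell.
latitude 84.00, longitude 82.00.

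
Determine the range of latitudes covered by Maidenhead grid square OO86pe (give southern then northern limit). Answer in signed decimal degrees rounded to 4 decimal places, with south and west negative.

Field O=14, O=14: +14·20° lon, +14·10° lat → SW at lon 100°, lat 50°.
Square 8, 6: +8·2° lon, +6·1° lat → SW at lon 116°, lat 56°.
Subsquare p=15, e=4: +15·0.0833333° lon, +4·0.0416667° lat → SW at lon 117.25°, lat 56.1667°.
Cell spans 0.0833333° lon × 0.0416667° lat.
south 56.1667, north 56.2083.

56.1667, 56.2083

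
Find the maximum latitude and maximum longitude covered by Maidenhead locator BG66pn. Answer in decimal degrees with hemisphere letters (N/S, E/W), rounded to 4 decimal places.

23.4167° S, 146.6667° W

Field B=1, G=6: +1·20° lon, +6·10° lat → SW at lon -160°, lat -30°.
Square 6, 6: +6·2° lon, +6·1° lat → SW at lon -148°, lat -24°.
Subsquare p=15, n=13: +15·0.0833333° lon, +13·0.0416667° lat → SW at lon -146.75°, lat -23.4583°.
Cell spans 0.0833333° lon × 0.0416667° lat. NE corner is SW corner plus one full cell.
latitude 23.4167° S, longitude 146.6667° W.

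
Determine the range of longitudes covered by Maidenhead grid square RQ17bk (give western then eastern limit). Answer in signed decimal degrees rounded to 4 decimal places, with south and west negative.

Field R=17, Q=16: +17·20° lon, +16·10° lat → SW at lon 160°, lat 70°.
Square 1, 7: +1·2° lon, +7·1° lat → SW at lon 162°, lat 77°.
Subsquare b=1, k=10: +1·0.0833333° lon, +10·0.0416667° lat → SW at lon 162.083°, lat 77.4167°.
Cell spans 0.0833333° lon × 0.0416667° lat.
west 162.0833, east 162.1667.

162.0833, 162.1667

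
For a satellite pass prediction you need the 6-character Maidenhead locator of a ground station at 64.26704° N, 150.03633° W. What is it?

BP44xg

Add 180° to longitude and 90° to latitude: 29.9637, 154.2670.
Field: 29.9637/20 → 1 → B, 154.2670/10 → 15 → P; chars BP.
Square: 9.9637/2 → 4, 4.2670/1 → 4; chars 44.
Subsquare: 1.9637/0.0833333 → 23 → x, 0.2670/0.0416667 → 6 → g; chars xg.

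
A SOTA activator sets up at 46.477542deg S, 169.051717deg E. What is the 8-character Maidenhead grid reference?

Offset from 180°W / 90°S: lon 349.05172°, lat 43.52246°.
Field: 349.05172/20 → 17 → R, 43.52246/10 → 4 → E; chars RE.
Square: 9.05172/2 → 4, 3.52246/1 → 3; chars 43.
Subsquare: 1.05172/0.0833333 → 12 → m, 0.52246/0.0416667 → 12 → m; chars mm.
Extended square: 0.05172/0.00833333 → 6, 0.02246/0.00416667 → 5; chars 65.

RE43mm65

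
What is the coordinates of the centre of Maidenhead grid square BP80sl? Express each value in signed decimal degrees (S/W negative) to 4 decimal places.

Field B=1, P=15: +1·20° lon, +15·10° lat → SW at lon -160°, lat 60°.
Square 8, 0: +8·2° lon, +0·1° lat → SW at lon -144°, lat 60°.
Subsquare s=18, l=11: +18·0.0833333° lon, +11·0.0416667° lat → SW at lon -142.5°, lat 60.4583°.
Cell spans 0.0833333° lon × 0.0416667° lat. Centre is SW corner plus half of each.
latitude 60.4792, longitude -142.4583.

60.4792, -142.4583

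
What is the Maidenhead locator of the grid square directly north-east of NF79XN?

Longitude subsquare x = 23; +1 → 24, wraps to 0 = a, carry into square.
Longitude square 7; +1 → 8.
Latitude subsquare n = 13; +1 → 14 = o.

NF89ao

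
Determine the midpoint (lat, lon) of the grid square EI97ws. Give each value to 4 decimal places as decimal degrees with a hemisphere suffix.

2.2292° S, 80.1250° W

Field E=4, I=8: +4·20° lon, +8·10° lat → SW at lon -100°, lat -10°.
Square 9, 7: +9·2° lon, +7·1° lat → SW at lon -82°, lat -3°.
Subsquare w=22, s=18: +22·0.0833333° lon, +18·0.0416667° lat → SW at lon -80.1667°, lat -2.25°.
Cell spans 0.0833333° lon × 0.0416667° lat. Centre is SW corner plus half of each.
latitude 2.2292° S, longitude 80.1250° W.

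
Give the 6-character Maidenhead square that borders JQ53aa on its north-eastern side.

Longitude subsquare a = 0; +1 → 1 = b.
Latitude subsquare a = 0; +1 → 1 = b.

JQ53bb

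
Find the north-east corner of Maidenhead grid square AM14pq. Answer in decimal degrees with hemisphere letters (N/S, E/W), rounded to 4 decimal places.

Field A=0, M=12: +0·20° lon, +12·10° lat → SW at lon -180°, lat 30°.
Square 1, 4: +1·2° lon, +4·1° lat → SW at lon -178°, lat 34°.
Subsquare p=15, q=16: +15·0.0833333° lon, +16·0.0416667° lat → SW at lon -176.75°, lat 34.6667°.
Cell spans 0.0833333° lon × 0.0416667° lat. NE corner is SW corner plus one full cell.
latitude 34.7083° N, longitude 176.6667° W.

34.7083° N, 176.6667° W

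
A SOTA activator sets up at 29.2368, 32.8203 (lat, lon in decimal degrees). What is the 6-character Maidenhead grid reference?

KL69jf

Offset from 180°W / 90°S: lon 212.8203°, lat 119.2368°.
Field: 212.8203/20 → 10 → K, 119.2368/10 → 11 → L; chars KL.
Square: 12.8203/2 → 6, 9.2368/1 → 9; chars 69.
Subsquare: 0.8203/0.0833333 → 9 → j, 0.2368/0.0416667 → 5 → f; chars jf.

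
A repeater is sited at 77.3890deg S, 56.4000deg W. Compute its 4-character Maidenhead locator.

Shift to the Maidenhead origin (180°W, 90°S): lon 123.60, lat 12.61.
Field: 123.60/20 → 6 → G, 12.61/10 → 1 → B; chars GB.
Square: 3.60/2 → 1, 2.61/1 → 2; chars 12.

GB12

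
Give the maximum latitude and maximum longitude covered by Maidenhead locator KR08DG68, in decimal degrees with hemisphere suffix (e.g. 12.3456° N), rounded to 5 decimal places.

88.28750° N, 20.30833° E

Field K=10, R=17: +10·20° lon, +17·10° lat → SW at lon 20°, lat 80°.
Square 0, 8: +0·2° lon, +8·1° lat → SW at lon 20°, lat 88°.
Subsquare d=3, g=6: +3·0.0833333° lon, +6·0.0416667° lat → SW at lon 20.25°, lat 88.25°.
Extended square 6, 8: +6·0.00833333° lon, +8·0.00416667° lat → SW at lon 20.3°, lat 88.2833°.
Cell spans 0.00833333° lon × 0.00416667° lat. NE corner is SW corner plus one full cell.
latitude 88.28750° N, longitude 20.30833° E.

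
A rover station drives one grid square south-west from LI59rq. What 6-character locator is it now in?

Longitude subsquare r = 17; −1 → 16 = q.
Latitude subsquare q = 16; −1 → 15 = p.

LI59qp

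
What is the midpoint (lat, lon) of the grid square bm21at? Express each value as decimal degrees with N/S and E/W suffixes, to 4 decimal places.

31.8125° N, 155.9583° W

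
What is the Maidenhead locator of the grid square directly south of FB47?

Latitude square 7; −1 → 6.
The longitude characters are unchanged.

FB46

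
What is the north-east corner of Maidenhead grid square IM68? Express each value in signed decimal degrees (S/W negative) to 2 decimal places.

39.00, -6.00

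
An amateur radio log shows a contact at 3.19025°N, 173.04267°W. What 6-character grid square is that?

Add 180° to longitude and 90° to latitude: 6.9573, 93.1903.
Field: lon ⌊6.9573/20⌋ = 0 → A; lat ⌊93.1903/10⌋ = 9 → J.
Square: lon ⌊6.9573/2⌋ = 3; lat ⌊3.1903/1⌋ = 3.
Subsquare: lon ⌊0.9573/0.0833333⌋ = 11 → l; lat ⌊0.1903/0.0416667⌋ = 4 → e.

AJ33le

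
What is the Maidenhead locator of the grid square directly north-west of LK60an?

Longitude subsquare a = 0; −1 → -1, wraps to 23 = x, carry into square.
Longitude square 6; −1 → 5.
Latitude subsquare n = 13; +1 → 14 = o.

LK50xo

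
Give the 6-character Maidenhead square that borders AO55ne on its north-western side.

AO55mf

Longitude subsquare n = 13; −1 → 12 = m.
Latitude subsquare e = 4; +1 → 5 = f.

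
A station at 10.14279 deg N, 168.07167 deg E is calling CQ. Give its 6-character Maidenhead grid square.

RK40ad

Shift to the Maidenhead origin (180°W, 90°S): lon 348.0717, lat 100.1428.
Field: 348.0717/20 → 17 → R, 100.1428/10 → 10 → K; chars RK.
Square: 8.0717/2 → 4, 0.1428/1 → 0; chars 40.
Subsquare: 0.0717/0.0833333 → 0 → a, 0.1428/0.0416667 → 3 → d; chars ad.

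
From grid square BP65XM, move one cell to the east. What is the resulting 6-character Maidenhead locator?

Longitude subsquare x = 23; +1 → 24, wraps to 0 = a, carry into square.
Longitude square 6; +1 → 7.
The latitude characters are unchanged.

BP75am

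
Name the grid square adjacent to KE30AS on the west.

KE20xs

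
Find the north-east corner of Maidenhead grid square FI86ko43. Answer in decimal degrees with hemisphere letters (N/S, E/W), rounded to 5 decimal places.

3.40000° S, 63.12500° W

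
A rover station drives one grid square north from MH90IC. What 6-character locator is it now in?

MH90id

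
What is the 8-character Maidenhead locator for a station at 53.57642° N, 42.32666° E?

Add 180° to longitude and 90° to latitude: 222.32666, 143.57642.
Field: lon ⌊222.32666/20⌋ = 11 → L; lat ⌊143.57642/10⌋ = 14 → O.
Square: lon ⌊2.32666/2⌋ = 1; lat ⌊3.57642/1⌋ = 3.
Subsquare: lon ⌊0.32666/0.0833333⌋ = 3 → d; lat ⌊0.57642/0.0416667⌋ = 13 → n.
Extended square: lon ⌊0.07666/0.00833333⌋ = 9; lat ⌊0.03475/0.00416667⌋ = 8.

LO13dn98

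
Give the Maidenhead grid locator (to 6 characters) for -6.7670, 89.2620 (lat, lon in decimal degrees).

NI43pf

Offset from 180°W / 90°S: lon 269.2620°, lat 83.2330°.
Field: 269.2620/20 → 13 → N, 83.2330/10 → 8 → I; chars NI.
Square: 9.2620/2 → 4, 3.2330/1 → 3; chars 43.
Subsquare: 1.2620/0.0833333 → 15 → p, 0.2330/0.0416667 → 5 → f; chars pf.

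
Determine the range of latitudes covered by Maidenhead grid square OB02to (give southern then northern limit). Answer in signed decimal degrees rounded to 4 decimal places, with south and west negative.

-77.4167, -77.3750

Field O=14, B=1: +14·20° lon, +1·10° lat → SW at lon 100°, lat -80°.
Square 0, 2: +0·2° lon, +2·1° lat → SW at lon 100°, lat -78°.
Subsquare t=19, o=14: +19·0.0833333° lon, +14·0.0416667° lat → SW at lon 101.583°, lat -77.4167°.
Cell spans 0.0833333° lon × 0.0416667° lat.
south -77.4167, north -77.3750.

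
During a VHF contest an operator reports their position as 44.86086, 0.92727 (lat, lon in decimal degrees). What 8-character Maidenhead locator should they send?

JN04lu16

Offset from 180°W / 90°S: lon 180.92727°, lat 134.86086°.
Field: lon ⌊180.92727/20⌋ = 9 → J; lat ⌊134.86086/10⌋ = 13 → N.
Square: lon ⌊0.92727/2⌋ = 0; lat ⌊4.86086/1⌋ = 4.
Subsquare: lon ⌊0.92727/0.0833333⌋ = 11 → l; lat ⌊0.86086/0.0416667⌋ = 20 → u.
Extended square: lon ⌊0.01060/0.00833333⌋ = 1; lat ⌊0.02753/0.00416667⌋ = 6.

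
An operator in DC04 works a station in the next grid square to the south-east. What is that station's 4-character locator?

Longitude square 0; +1 → 1.
Latitude square 4; −1 → 3.

DC13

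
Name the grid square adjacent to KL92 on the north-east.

LL03

Longitude square 9; +1 → 10, wraps to 0, carry into field.
Longitude field K = 10; +1 → 11 = L.
Latitude square 2; +1 → 3.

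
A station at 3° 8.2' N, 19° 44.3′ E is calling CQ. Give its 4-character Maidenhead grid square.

JJ93

Shift to the Maidenhead origin (180°W, 90°S): lon 199.74, lat 93.14.
Field (20°×10°, letters A–R): lon ⌊199.74/20⌋ = 9 → J; lat ⌊93.14/10⌋ = 9 → J.
Square (2°×1°, digits 0–9): lon ⌊19.74/2⌋ = 9; lat ⌊3.14/1⌋ = 3.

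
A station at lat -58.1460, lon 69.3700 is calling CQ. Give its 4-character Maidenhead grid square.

MD41

Shift to the Maidenhead origin (180°W, 90°S): lon 249.37, lat 31.85.
Field (20°×10°, letters A–R): 249.37/20 → 12 → M, 31.85/10 → 3 → D; chars MD.
Square (2°×1°, digits 0–9): 9.37/2 → 4, 1.85/1 → 1; chars 41.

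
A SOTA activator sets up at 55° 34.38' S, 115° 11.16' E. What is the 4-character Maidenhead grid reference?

OD74

Shift to the Maidenhead origin (180°W, 90°S): lon 295.19, lat 34.43.
Field (20°×10°, letters A–R): lon ⌊295.19/20⌋ = 14 → O; lat ⌊34.43/10⌋ = 3 → D.
Square (2°×1°, digits 0–9): lon ⌊15.19/2⌋ = 7; lat ⌊4.43/1⌋ = 4.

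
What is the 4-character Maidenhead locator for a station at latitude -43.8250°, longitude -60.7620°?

FE96

Offset from 180°W / 90°S: lon 119.24°, lat 46.17°.
Field: lon ⌊119.24/20⌋ = 5 → F; lat ⌊46.17/10⌋ = 4 → E.
Square: lon ⌊19.24/2⌋ = 9; lat ⌊6.17/1⌋ = 6.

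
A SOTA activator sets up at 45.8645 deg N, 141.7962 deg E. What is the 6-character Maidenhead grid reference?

QN05vu

Offset from 180°W / 90°S: lon 321.7962°, lat 135.8645°.
Field: 321.7962/20 → 16 → Q, 135.8645/10 → 13 → N; chars QN.
Square: 1.7962/2 → 0, 5.8645/1 → 5; chars 05.
Subsquare: 1.7962/0.0833333 → 21 → v, 0.8645/0.0416667 → 20 → u; chars vu.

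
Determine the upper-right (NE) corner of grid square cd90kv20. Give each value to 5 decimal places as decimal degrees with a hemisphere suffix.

59.12083° S, 121.14167° W

Field C=2, D=3: +2·20° lon, +3·10° lat → SW at lon -140°, lat -60°.
Square 9, 0: +9·2° lon, +0·1° lat → SW at lon -122°, lat -60°.
Subsquare k=10, v=21: +10·0.0833333° lon, +21·0.0416667° lat → SW at lon -121.167°, lat -59.125°.
Extended square 2, 0: +2·0.00833333° lon, +0·0.00416667° lat → SW at lon -121.15°, lat -59.125°.
Cell spans 0.00833333° lon × 0.00416667° lat. NE corner is SW corner plus one full cell.
latitude 59.12083° S, longitude 121.14167° W.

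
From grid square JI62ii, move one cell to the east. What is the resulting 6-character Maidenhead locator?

JI62ji

Longitude subsquare i = 8; +1 → 9 = j.
The latitude characters are unchanged.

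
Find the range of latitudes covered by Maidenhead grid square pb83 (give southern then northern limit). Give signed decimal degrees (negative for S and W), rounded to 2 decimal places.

-77.00, -76.00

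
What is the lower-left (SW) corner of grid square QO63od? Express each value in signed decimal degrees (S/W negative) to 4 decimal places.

Field Q=16, O=14: +16·20° lon, +14·10° lat → SW at lon 140°, lat 50°.
Square 6, 3: +6·2° lon, +3·1° lat → SW at lon 152°, lat 53°.
Subsquare o=14, d=3: +14·0.0833333° lon, +3·0.0416667° lat → SW at lon 153.167°, lat 53.125°.
latitude 53.1250, longitude 153.1667.

53.1250, 153.1667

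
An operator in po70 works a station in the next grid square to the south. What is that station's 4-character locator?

PN79

Latitude square 0; −1 → -1, wraps to 9, carry into field.
Latitude field O = 14; −1 → 13 = N.
The longitude characters are unchanged.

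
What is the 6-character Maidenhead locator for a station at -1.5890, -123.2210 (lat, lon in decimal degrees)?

Offset from 180°W / 90°S: lon 56.7790°, lat 88.4110°.
Field: 56.7790/20 → 2 → C, 88.4110/10 → 8 → I; chars CI.
Square: 16.7790/2 → 8, 8.4110/1 → 8; chars 88.
Subsquare: 0.7790/0.0833333 → 9 → j, 0.4110/0.0416667 → 9 → j; chars jj.

CI88jj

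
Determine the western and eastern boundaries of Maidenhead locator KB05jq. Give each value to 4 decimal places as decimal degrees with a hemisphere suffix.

Field K=10, B=1: +10·20° lon, +1·10° lat → SW at lon 20°, lat -80°.
Square 0, 5: +0·2° lon, +5·1° lat → SW at lon 20°, lat -75°.
Subsquare j=9, q=16: +9·0.0833333° lon, +16·0.0416667° lat → SW at lon 20.75°, lat -74.3333°.
Cell spans 0.0833333° lon × 0.0416667° lat.
west 20.7500° E, east 20.8333° E.

20.7500° E, 20.8333° E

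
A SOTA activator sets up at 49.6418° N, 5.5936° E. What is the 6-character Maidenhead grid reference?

Offset from 180°W / 90°S: lon 185.5936°, lat 139.6418°.
Field (20°×10°, letters A–R): lon ⌊185.5936/20⌋ = 9 → J; lat ⌊139.6418/10⌋ = 13 → N.
Square (2°×1°, digits 0–9): lon ⌊5.5936/2⌋ = 2; lat ⌊9.6418/1⌋ = 9.
Subsquare (5′×2.5′, letters a–x): lon ⌊1.5936/0.0833333⌋ = 19 → t; lat ⌊0.6418/0.0416667⌋ = 15 → p.

JN29tp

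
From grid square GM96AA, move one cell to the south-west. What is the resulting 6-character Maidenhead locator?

GM85xx

Longitude subsquare a = 0; −1 → -1, wraps to 23 = x, carry into square.
Longitude square 9; −1 → 8.
Latitude subsquare a = 0; −1 → -1, wraps to 23 = x, carry into square.
Latitude square 6; −1 → 5.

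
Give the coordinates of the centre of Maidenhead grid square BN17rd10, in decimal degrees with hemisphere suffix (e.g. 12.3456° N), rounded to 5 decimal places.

47.12708° N, 156.57083° W

Field B=1, N=13: +1·20° lon, +13·10° lat → SW at lon -160°, lat 40°.
Square 1, 7: +1·2° lon, +7·1° lat → SW at lon -158°, lat 47°.
Subsquare r=17, d=3: +17·0.0833333° lon, +3·0.0416667° lat → SW at lon -156.583°, lat 47.125°.
Extended square 1, 0: +1·0.00833333° lon, +0·0.00416667° lat → SW at lon -156.575°, lat 47.125°.
Cell spans 0.00833333° lon × 0.00416667° lat. Centre is SW corner plus half of each.
latitude 47.12708° N, longitude 156.57083° W.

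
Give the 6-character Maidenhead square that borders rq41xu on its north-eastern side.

RQ51av

Longitude subsquare x = 23; +1 → 24, wraps to 0 = a, carry into square.
Longitude square 4; +1 → 5.
Latitude subsquare u = 20; +1 → 21 = v.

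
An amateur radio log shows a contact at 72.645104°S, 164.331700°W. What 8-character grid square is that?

Shift to the Maidenhead origin (180°W, 90°S): lon 15.66830, lat 17.35490.
Field: lon ⌊15.66830/20⌋ = 0 → A; lat ⌊17.35490/10⌋ = 1 → B.
Square: lon ⌊15.66830/2⌋ = 7; lat ⌊7.35490/1⌋ = 7.
Subsquare: lon ⌊1.66830/0.0833333⌋ = 20 → u; lat ⌊0.35490/0.0416667⌋ = 8 → i.
Extended square: lon ⌊0.00163/0.00833333⌋ = 0; lat ⌊0.02156/0.00416667⌋ = 5.

AB77ui05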